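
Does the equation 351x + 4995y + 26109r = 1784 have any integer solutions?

gcd(4995, 351) = 27  (4995 = 14×351 + 81, 351 = 4×81 + 27, 81 = 3×27).
gcd(27, 26109) = 27.
27 does not divide 1784 (remainder 2), so no integer solutions.

no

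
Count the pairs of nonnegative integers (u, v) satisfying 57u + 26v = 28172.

19

gcd(57, 26) = 1  (57 = 2*26 + 5, 26 = 5*5 + 1, 5 = 5*1).
Back-substituting, 57*(-5) + 26*(11) = 1.
Scale by 28172: one solution is (-140860, 309892). Reduce u mod 26: (8, 1066).
General: u = 8 + 26t, v = 1066 - 57t.
u ≥ 0 ⇒ t ≥ 0; v ≥ 0 ⇒ t ≤ 18. So t ∈ [0, 18]: 19 solutions.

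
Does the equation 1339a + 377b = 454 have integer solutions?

no

gcd(1339, 377) = 13  (1339 = 3*377 + 208, 377 = 1*208 + 169, 208 = 1*169 + 39, 169 = 4*39 + 13, 39 = 3*13).
13 does not divide 454 (remainder 12), so no integer solutions.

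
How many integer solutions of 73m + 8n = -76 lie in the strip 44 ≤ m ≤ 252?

27

gcd(73, 8) = 1.
By Bézout, 73·(1) + 8·(-9) = 1.
Particular solution: (4, -46).
General solution: m = 4 + 8t, n = -46 - 73t for integer t.
44 ≤ 4 + 8t ≤ 252 gives t ∈ [5, 31], which is 27 values.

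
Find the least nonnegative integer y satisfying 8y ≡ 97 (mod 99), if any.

gcd(99, 8):
  99 = 12×8 + 3
  8 = 2×3 + 2
  3 = 1×2 + 1
  2 = 2×1
so gcd(99, 8) = 1.
1 divides 97, so solutions exist.
Back-substitute for Bézout coefficients:
  1 = 3 - 1×2
  ... = 8×(-37) + 99×(3)
So 8×(-37) ≡ 1 (mod 99); multiply by 97: y ≡ -3589 (mod 99).
Smallest nonnegative: y = -3589 mod 99 = 74.

74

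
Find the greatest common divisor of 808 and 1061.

gcd(1061, 808):
  1061 = 1*808 + 253
  808 = 3*253 + 49
  253 = 5*49 + 8
  49 = 6*8 + 1
  8 = 8*1
so gcd(1061, 808) = 1.

1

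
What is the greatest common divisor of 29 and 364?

gcd(364, 29):
  364 = 12*29 + 16
  29 = 1*16 + 13
  16 = 1*13 + 3
  13 = 4*3 + 1
  3 = 3*1
so gcd(364, 29) = 1.

1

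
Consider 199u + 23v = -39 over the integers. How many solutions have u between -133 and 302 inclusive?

19

gcd(199, 23) = 1  (199 = 8×23 + 15, 23 = 1×15 + 8, 15 = 1×8 + 7, 8 = 1×7 + 1, 7 = 7×1).
Back-substituting, 199×(-3) + 23×(26) = 1.
Scale by -39: particular solution (117, -1014); reduce u mod 23: (2, -19).
General solution: u = 2 + 23t, v = -19 - 199t for integer t.
-133 ≤ 2 + 23t ≤ 302 gives t ∈ [-5, 13], which is 19 values.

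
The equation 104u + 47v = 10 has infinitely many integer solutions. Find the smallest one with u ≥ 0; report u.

gcd(104, 47) = 1  (104 = 2*47 + 10, 47 = 4*10 + 7, 10 = 1*7 + 3, 7 = 2*3 + 1, 3 = 3*1).
1 divides 10, so solutions exist.
Back-substituting, 104*(-14) + 47*(31) = 1.
Scale by 10/1 = 10: (u₀, v₀) = (-140, 310).
General solution: u = -140 + 47t, v = 310 - 104t for integer t.
u ≥ 0: smallest is -140 mod 47 = 1 (at t = 3), with v = -2.

1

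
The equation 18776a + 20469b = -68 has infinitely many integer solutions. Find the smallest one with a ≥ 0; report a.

gcd(20469, 18776):
  20469 = 1*18776 + 1693
  18776 = 11*1693 + 153
  1693 = 11*153 + 10
  153 = 15*10 + 3
  10 = 3*3 + 1
  3 = 3*1
so gcd(20469, 18776) = 1.
1 divides -68, so solutions exist.
Back-substitute for Bézout coefficients:
  1 = 10 - 3*3
  ... = 18776*(-6154) + 20469*(5645)
Scale by -68/1 = -68: (a₀, b₀) = (418472, -383860).
General solution: a = 418472 + 20469t, b = -383860 - 18776t for integer t.
a ≥ 0: smallest is 418472 mod 20469 = 9092 (at t = -20), with b = -8340.

9092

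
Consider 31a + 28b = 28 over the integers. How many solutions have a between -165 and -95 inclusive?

gcd(31, 28) = 1  (31 = 1*28 + 3, 28 = 9*3 + 1, 3 = 3*1).
Back-substituting, 31*(-9) + 28*(10) = 1.
Scale by 28: particular solution (-252, 280); reduce a mod 28: (0, 1).
General solution: a = 0 + 28t, b = 1 - 31t for integer t.
-165 ≤ 0 + 28t ≤ -95 gives t ∈ [-5, -4], which is 2 values.

2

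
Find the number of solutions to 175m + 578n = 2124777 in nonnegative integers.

gcd(578, 175) = 1.
By Bézout, 175*(109) + 578*(-33) = 1.
One solution: (139, 3634).
General: m = 139 + 578t, n = 3634 - 175t.
m ≥ 0 ⇒ t ≥ 0; n ≥ 0 ⇒ t ≤ 20. So t ∈ [0, 20]: 21 solutions.

21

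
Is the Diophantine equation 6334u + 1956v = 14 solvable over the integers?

gcd(6334, 1956):
  6334 = 3·1956 + 466
  1956 = 4·466 + 92
  466 = 5·92 + 6
  92 = 15·6 + 2
  6 = 3·2
so gcd(6334, 1956) = 2.
2 divides 14, so integer solutions exist.

yes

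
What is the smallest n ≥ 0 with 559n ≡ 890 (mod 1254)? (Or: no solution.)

116

gcd(1254, 559) = 1.
1 divides 890, so solutions exist.
By Bézout, 559*(-83) + 1254*(37) = 1.
So 559*(-83) ≡ 1 (mod 1254); multiply by 890: n ≡ -73870 (mod 1254).
Smallest nonnegative: n = -73870 mod 1254 = 116.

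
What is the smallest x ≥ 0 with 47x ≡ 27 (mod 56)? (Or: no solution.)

53

gcd(56, 47) = 1.
1 divides 27, so solutions exist.
By Bézout, 47·(-25) + 56·(21) = 1.
So 47·(-25) ≡ 1 (mod 56); multiply by 27: x ≡ -675 (mod 56).
Smallest nonnegative: x = -675 mod 56 = 53.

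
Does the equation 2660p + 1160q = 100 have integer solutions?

gcd(2660, 1160) = 20  (2660 = 2×1160 + 340, 1160 = 3×340 + 140, 340 = 2×140 + 60, 140 = 2×60 + 20, 60 = 3×20).
20 divides 100, so integer solutions exist.

yes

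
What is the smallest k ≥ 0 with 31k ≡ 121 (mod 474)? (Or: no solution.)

gcd(474, 31) = 1.
1 divides 121, so solutions exist.
By Bézout, 31*(-107) + 474*(7) = 1.
So 31*(-107) ≡ 1 (mod 474); multiply by 121: k ≡ -12947 (mod 474).
Smallest nonnegative: k = -12947 mod 474 = 325.

325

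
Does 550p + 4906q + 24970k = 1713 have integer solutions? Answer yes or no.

no

gcd(4906, 550) = 22  (4906 = 8*550 + 506, 550 = 1*506 + 44, 506 = 11*44 + 22, 44 = 2*22).
gcd(22, 24970) = 22.
22 does not divide 1713 (remainder 19), so no integer solutions.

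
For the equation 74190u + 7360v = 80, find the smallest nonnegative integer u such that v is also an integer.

gcd(74190, 7360):
  74190 = 10*7360 + 590
  7360 = 12*590 + 280
  590 = 2*280 + 30
  280 = 9*30 + 10
  30 = 3*10
so gcd(74190, 7360) = 10.
10 divides 80, so solutions exist.
Back-substitute for Bézout coefficients:
  10 = 280 - 9*30
  ... = 74190*(-237) + 7360*(2389)
Scale by 80/10 = 8: (u₀, v₀) = (-1896, 19112).
General solution: u = -1896 + 736t, v = 19112 - 7419t for integer t.
u ≥ 0: smallest is -1896 mod 736 = 312 (at t = 3), with v = -3145.

312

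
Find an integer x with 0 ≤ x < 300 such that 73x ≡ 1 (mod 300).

gcd(300, 73) = 1  (300 = 4×73 + 8, 73 = 9×8 + 1, 8 = 8×1).
Back-substituting, 73×(37) + 300×(-9) = 1.
So 73×37 ≡ 1 (mod 300), and 37 mod 300 = 37.

37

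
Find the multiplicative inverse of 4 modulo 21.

16

gcd(21, 4) = 1  (21 = 5×4 + 1, 4 = 4×1).
Back-substituting, 4×(-5) + 21×(1) = 1.
So 4×-5 ≡ 1 (mod 21), and -5 mod 21 = 16.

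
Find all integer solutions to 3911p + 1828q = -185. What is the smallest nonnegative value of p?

gcd(3911, 1828):
  3911 = 2×1828 + 255
  1828 = 7×255 + 43
  255 = 5×43 + 40
  43 = 1×40 + 3
  40 = 13×3 + 1
  3 = 3×1
so gcd(3911, 1828) = 1.
1 divides -185, so solutions exist.
Back-substitute for Bézout coefficients:
  1 = 40 - 13×3
  ... = 3911×(595) + 1828×(-1273)
Scale by -185/1 = -185: (p₀, q₀) = (-110075, 235505).
General solution: p = -110075 + 1828t, q = 235505 - 3911t for integer t.
p ≥ 0: smallest is -110075 mod 1828 = 1433 (at t = 61), with q = -3066.

1433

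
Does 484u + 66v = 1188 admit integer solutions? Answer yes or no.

yes

gcd(484, 66) = 22  (484 = 7·66 + 22, 66 = 3·22).
22 divides 1188, so integer solutions exist.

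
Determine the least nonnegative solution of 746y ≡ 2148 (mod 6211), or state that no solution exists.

gcd(6211, 746) = 1.
1 divides 2148, so solutions exist.
By Bézout, 746×(-2556) + 6211×(307) = 1.
So 746×(-2556) ≡ 1 (mod 6211); multiply by 2148: y ≡ -5490288 (mod 6211).
Smallest nonnegative: y = -5490288 mod 6211 = 236.

236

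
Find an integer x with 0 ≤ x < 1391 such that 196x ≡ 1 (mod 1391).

1171

gcd(1391, 196):
  1391 = 7*196 + 19
  196 = 10*19 + 6
  19 = 3*6 + 1
  6 = 6*1
so gcd(1391, 196) = 1.
Back-substitute for Bézout coefficients:
  1 = 19 - 3*6
  ... = 196*(-220) + 1391*(31)
So 196*-220 ≡ 1 (mod 1391), and -220 mod 1391 = 1171.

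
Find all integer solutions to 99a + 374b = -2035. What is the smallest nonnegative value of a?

21

gcd(374, 99) = 11.
11 divides -2035, so solutions exist.
By Bézout, 99×(-15) + 374×(4) = 11.
Scale by -2035/11 = -185: (a₀, b₀) = (2775, -740).
General solution: a = 2775 + 34t, b = -740 - 9t for integer t.
a ≥ 0: smallest is 2775 mod 34 = 21 (at t = -81), with b = -11.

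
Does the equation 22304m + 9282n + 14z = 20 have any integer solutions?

gcd(22304, 9282) = 34  (22304 = 2×9282 + 3740, 9282 = 2×3740 + 1802, 3740 = 2×1802 + 136, 1802 = 13×136 + 34, 136 = 4×34).
gcd(34, 14) = 2.
2 divides 20, so integer solutions exist.

yes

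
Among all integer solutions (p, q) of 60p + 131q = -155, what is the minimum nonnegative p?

gcd(131, 60):
  131 = 2×60 + 11
  60 = 5×11 + 5
  11 = 2×5 + 1
  5 = 5×1
so gcd(131, 60) = 1.
1 divides -155, so solutions exist.
Back-substitute for Bézout coefficients:
  1 = 11 - 2×5
  ... = 60×(-24) + 131×(11)
Scale by -155/1 = -155: (p₀, q₀) = (3720, -1705).
General solution: p = 3720 + 131t, q = -1705 - 60t for integer t.
p ≥ 0: smallest is 3720 mod 131 = 52 (at t = -28), with q = -25.

52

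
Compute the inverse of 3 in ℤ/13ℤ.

gcd(13, 3):
  13 = 4*3 + 1
  3 = 3*1
so gcd(13, 3) = 1.
Back-substitute for Bézout coefficients:
  1 = 13 - 4*3
  ... = 3*(-4) + 13*(1)
So 3*-4 ≡ 1 (mod 13), and -4 mod 13 = 9.

9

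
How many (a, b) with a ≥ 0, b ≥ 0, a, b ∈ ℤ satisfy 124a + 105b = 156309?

12

gcd(124, 105) = 1.
By Bézout, 124*(-11) + 105*(13) = 1.
One solution: (81, 1393).
General: a = 81 + 105t, b = 1393 - 124t.
a ≥ 0 ⇒ t ≥ 0; b ≥ 0 ⇒ t ≤ 11. So t ∈ [0, 11]: 12 solutions.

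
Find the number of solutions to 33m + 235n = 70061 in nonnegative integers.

9

gcd(235, 33) = 1.
By Bézout, 33·(57) + 235·(-8) = 1.
One solution: (122, 281).
General: m = 122 + 235t, n = 281 - 33t.
m ≥ 0 ⇒ t ≥ 0; n ≥ 0 ⇒ t ≤ 8. So t ∈ [0, 8]: 9 solutions.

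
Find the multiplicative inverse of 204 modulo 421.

gcd(421, 204):
  421 = 2×204 + 13
  204 = 15×13 + 9
  13 = 1×9 + 4
  9 = 2×4 + 1
  4 = 4×1
so gcd(421, 204) = 1.
Back-substitute for Bézout coefficients:
  1 = 9 - 2×4
  ... = 204×(97) + 421×(-47)
So 204×97 ≡ 1 (mod 421), and 97 mod 421 = 97.

97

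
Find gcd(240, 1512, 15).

gcd(1512, 240) = 24.
gcd(24, 15) = 3.

3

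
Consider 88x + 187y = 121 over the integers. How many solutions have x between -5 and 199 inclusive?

gcd(187, 88):
  187 = 2*88 + 11
  88 = 8*11
so gcd(187, 88) = 11.
Back-substitute for Bézout coefficients:
  11 = 187 - 2*88
  ... = 88*(-2) + 187*(1)
Scale by 11: particular solution (-22, 11); reduce x mod 17: (12, -5).
General solution: x = 12 + 17t, y = -5 - 8t for integer t.
-5 ≤ 12 + 17t ≤ 199 gives t ∈ [-1, 11], which is 13 values.

13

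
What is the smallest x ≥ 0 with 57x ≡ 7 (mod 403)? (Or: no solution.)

gcd(403, 57):
  403 = 7×57 + 4
  57 = 14×4 + 1
  4 = 4×1
so gcd(403, 57) = 1.
1 divides 7, so solutions exist.
Back-substitute for Bézout coefficients:
  1 = 57 - 14×4
  ... = 57×(99) + 403×(-14)
So 57×(99) ≡ 1 (mod 403); multiply by 7: x ≡ 693 (mod 403).
Smallest nonnegative: x = 693 mod 403 = 290.

290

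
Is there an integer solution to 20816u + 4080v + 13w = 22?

gcd(20816, 4080) = 16  (20816 = 5·4080 + 416, 4080 = 9·416 + 336, 416 = 1·336 + 80, 336 = 4·80 + 16, 80 = 5·16).
gcd(16, 13) = 1.
1 divides 22, so integer solutions exist.

yes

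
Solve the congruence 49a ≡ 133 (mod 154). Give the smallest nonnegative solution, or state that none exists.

gcd(154, 49) = 7  (154 = 3×49 + 7, 49 = 7×7).
7 divides 133, so solutions exist.
Back-substituting, 49×(-3) + 154×(1) = 7.
So 49×(-3) ≡ 7 (mod 154); multiply by 19: a ≡ -57 (mod 22).
Smallest nonnegative: a = -57 mod 22 = 9.

9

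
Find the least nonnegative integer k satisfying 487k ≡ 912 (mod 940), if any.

gcd(940, 487):
  940 = 1*487 + 453
  487 = 1*453 + 34
  453 = 13*34 + 11
  34 = 3*11 + 1
  11 = 11*1
so gcd(940, 487) = 1.
1 divides 912, so solutions exist.
Back-substitute for Bézout coefficients:
  1 = 34 - 3*11
  ... = 487*(83) + 940*(-43)
So 487*(83) ≡ 1 (mod 940); multiply by 912: k ≡ 75696 (mod 940).
Smallest nonnegative: k = 75696 mod 940 = 496.

496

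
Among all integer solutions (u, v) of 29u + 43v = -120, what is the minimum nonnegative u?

gcd(43, 29) = 1  (43 = 1*29 + 14, 29 = 2*14 + 1, 14 = 14*1).
1 divides -120, so solutions exist.
Back-substituting, 29*(3) + 43*(-2) = 1.
Scale by -120/1 = -120: (u₀, v₀) = (-360, 240).
General solution: u = -360 + 43t, v = 240 - 29t for integer t.
u ≥ 0: smallest is -360 mod 43 = 27 (at t = 9), with v = -21.

27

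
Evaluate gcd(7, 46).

gcd(46, 7) = 1  (46 = 6*7 + 4, 7 = 1*4 + 3, 4 = 1*3 + 1, 3 = 3*1).

1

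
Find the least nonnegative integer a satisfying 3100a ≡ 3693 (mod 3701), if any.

3233

gcd(3701, 3100) = 1.
1 divides 3693, so solutions exist.
By Bézout, 3100·(-1792) + 3701·(1501) = 1.
So 3100·(-1792) ≡ 1 (mod 3701); multiply by 3693: a ≡ -6617856 (mod 3701).
Smallest nonnegative: a = -6617856 mod 3701 = 3233.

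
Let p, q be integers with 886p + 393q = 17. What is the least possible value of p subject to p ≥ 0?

122

gcd(886, 393) = 1.
1 divides 17, so solutions exist.
By Bézout, 886×(169) + 393×(-381) = 1.
Scale by 17/1 = 17: (p₀, q₀) = (2873, -6477).
General solution: p = 2873 + 393t, q = -6477 - 886t for integer t.
p ≥ 0: smallest is 2873 mod 393 = 122 (at t = -7), with q = -275.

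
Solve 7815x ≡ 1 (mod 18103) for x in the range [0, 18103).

gcd(18103, 7815) = 1  (18103 = 2×7815 + 2473, 7815 = 3×2473 + 396, 2473 = 6×396 + 97, 396 = 4×97 + 8, 97 = 12×8 + 1, 8 = 8×1).
Back-substituting, 7815×(-2240) + 18103×(967) = 1.
So 7815×-2240 ≡ 1 (mod 18103), and -2240 mod 18103 = 15863.

15863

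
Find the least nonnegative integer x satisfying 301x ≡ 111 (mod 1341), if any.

gcd(1341, 301) = 1.
1 divides 111, so solutions exist.
By Bézout, 301*(646) + 1341*(-145) = 1.
So 301*(646) ≡ 1 (mod 1341); multiply by 111: x ≡ 71706 (mod 1341).
Smallest nonnegative: x = 71706 mod 1341 = 633.

633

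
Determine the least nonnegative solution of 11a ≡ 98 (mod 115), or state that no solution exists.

103

gcd(115, 11):
  115 = 10·11 + 5
  11 = 2·5 + 1
  5 = 5·1
so gcd(115, 11) = 1.
1 divides 98, so solutions exist.
Back-substitute for Bézout coefficients:
  1 = 11 - 2·5
  ... = 11·(21) + 115·(-2)
So 11·(21) ≡ 1 (mod 115); multiply by 98: a ≡ 2058 (mod 115).
Smallest nonnegative: a = 2058 mod 115 = 103.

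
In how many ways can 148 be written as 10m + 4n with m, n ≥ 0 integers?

8

gcd(10, 4):
  10 = 2×4 + 2
  4 = 2×2
so gcd(10, 4) = 2.
Back-substitute for Bézout coefficients:
  2 = 10 - 2×4
  ... = 10×(1) + 4×(-2)
Scale by 74: one solution is (74, -148). Reduce m mod 2: (0, 37).
General: m = 0 + 2t, n = 37 - 5t.
m ≥ 0 ⇒ t ≥ 0; n ≥ 0 ⇒ t ≤ 7. So t ∈ [0, 7]: 8 solutions.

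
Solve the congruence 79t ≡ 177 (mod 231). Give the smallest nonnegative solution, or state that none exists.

204

gcd(231, 79):
  231 = 2·79 + 73
  79 = 1·73 + 6
  73 = 12·6 + 1
  6 = 6·1
so gcd(231, 79) = 1.
1 divides 177, so solutions exist.
Back-substitute for Bézout coefficients:
  1 = 73 - 12·6
  ... = 79·(-38) + 231·(13)
So 79·(-38) ≡ 1 (mod 231); multiply by 177: t ≡ -6726 (mod 231).
Smallest nonnegative: t = -6726 mod 231 = 204.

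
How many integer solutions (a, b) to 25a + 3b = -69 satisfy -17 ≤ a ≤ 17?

11

gcd(25, 3) = 1  (25 = 8·3 + 1, 3 = 3·1).
Back-substituting, 25·(1) + 3·(-8) = 1.
Scale by -69: particular solution (-69, 552); reduce a mod 3: (0, -23).
General solution: a = 0 + 3t, b = -23 - 25t for integer t.
-17 ≤ 0 + 3t ≤ 17 gives t ∈ [-5, 5], which is 11 values.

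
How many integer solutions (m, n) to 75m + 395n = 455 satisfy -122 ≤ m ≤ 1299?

18

gcd(395, 75):
  395 = 5*75 + 20
  75 = 3*20 + 15
  20 = 1*15 + 5
  15 = 3*5
so gcd(395, 75) = 5.
Back-substitute for Bézout coefficients:
  5 = 20 - 1*15
  ... = 75*(-21) + 395*(4)
Scale by 91: particular solution (-1911, 364); reduce m mod 79: (64, -11).
General solution: m = 64 + 79t, n = -11 - 15t for integer t.
-122 ≤ 64 + 79t ≤ 1299 gives t ∈ [-2, 15], which is 18 values.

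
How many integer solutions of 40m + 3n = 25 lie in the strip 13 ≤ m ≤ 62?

gcd(40, 3):
  40 = 13·3 + 1
  3 = 3·1
so gcd(40, 3) = 1.
Back-substitute for Bézout coefficients:
  1 = 40 - 13·3
  ... = 40·(1) + 3·(-13)
Scale by 25: particular solution (25, -325); reduce m mod 3: (1, -5).
General solution: m = 1 + 3t, n = -5 - 40t for integer t.
13 ≤ 1 + 3t ≤ 62 gives t ∈ [4, 20], which is 17 values.

17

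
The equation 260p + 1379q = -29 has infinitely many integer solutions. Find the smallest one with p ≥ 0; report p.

gcd(1379, 260) = 1  (1379 = 5×260 + 79, 260 = 3×79 + 23, 79 = 3×23 + 10, 23 = 2×10 + 3, 10 = 3×3 + 1, 3 = 3×1).
1 divides -29, so solutions exist.
Back-substituting, 260×(-419) + 1379×(79) = 1.
Scale by -29/1 = -29: (p₀, q₀) = (12151, -2291).
General solution: p = 12151 + 1379t, q = -2291 - 260t for integer t.
p ≥ 0: smallest is 12151 mod 1379 = 1119 (at t = -8), with q = -211.

1119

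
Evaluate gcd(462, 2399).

1

gcd(2399, 462):
  2399 = 5×462 + 89
  462 = 5×89 + 17
  89 = 5×17 + 4
  17 = 4×4 + 1
  4 = 4×1
so gcd(2399, 462) = 1.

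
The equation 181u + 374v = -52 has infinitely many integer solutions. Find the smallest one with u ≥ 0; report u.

258

gcd(374, 181) = 1.
1 divides -52, so solutions exist.
By Bézout, 181·(31) + 374·(-15) = 1.
Scale by -52/1 = -52: (u₀, v₀) = (-1612, 780).
General solution: u = -1612 + 374t, v = 780 - 181t for integer t.
u ≥ 0: smallest is -1612 mod 374 = 258 (at t = 5), with v = -125.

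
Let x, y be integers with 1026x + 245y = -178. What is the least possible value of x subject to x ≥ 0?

gcd(1026, 245):
  1026 = 4·245 + 46
  245 = 5·46 + 15
  46 = 3·15 + 1
  15 = 15·1
so gcd(1026, 245) = 1.
1 divides -178, so solutions exist.
Back-substitute for Bézout coefficients:
  1 = 46 - 3·15
  ... = 1026·(16) + 245·(-67)
Scale by -178/1 = -178: (x₀, y₀) = (-2848, 11926).
General solution: x = -2848 + 245t, y = 11926 - 1026t for integer t.
x ≥ 0: smallest is -2848 mod 245 = 92 (at t = 12), with y = -386.

92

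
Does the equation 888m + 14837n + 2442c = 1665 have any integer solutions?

gcd(14837, 888):
  14837 = 16·888 + 629
  888 = 1·629 + 259
  629 = 2·259 + 111
  259 = 2·111 + 37
  111 = 3·37
so gcd(14837, 888) = 37.
gcd(37, 2442) = 37.
37 divides 1665, so integer solutions exist.

yes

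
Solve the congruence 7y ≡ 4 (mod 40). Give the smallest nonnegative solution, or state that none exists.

12

gcd(40, 7) = 1  (40 = 5*7 + 5, 7 = 1*5 + 2, 5 = 2*2 + 1, 2 = 2*1).
1 divides 4, so solutions exist.
Back-substituting, 7*(-17) + 40*(3) = 1.
So 7*(-17) ≡ 1 (mod 40); multiply by 4: y ≡ -68 (mod 40).
Smallest nonnegative: y = -68 mod 40 = 12.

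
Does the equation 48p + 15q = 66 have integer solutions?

yes

gcd(48, 15) = 3  (48 = 3*15 + 3, 15 = 5*3).
3 divides 66, so integer solutions exist.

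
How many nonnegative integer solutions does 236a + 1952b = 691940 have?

gcd(1952, 236) = 4.
By Bézout, 236·(91) + 1952·(-11) = 4.
One solution: (219, 328).
General: a = 219 + 488t, b = 328 - 59t.
a ≥ 0 ⇒ t ≥ 0; b ≥ 0 ⇒ t ≤ 5. So t ∈ [0, 5]: 6 solutions.

6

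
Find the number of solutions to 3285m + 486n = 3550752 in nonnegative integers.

20

gcd(3285, 486):
  3285 = 6×486 + 369
  486 = 1×369 + 117
  369 = 3×117 + 18
  117 = 6×18 + 9
  18 = 2×9
so gcd(3285, 486) = 9.
Back-substitute for Bézout coefficients:
  9 = 117 - 6×18
  ... = 3285×(-25) + 486×(169)
Scale by 394528: one solution is (-9863200, 66675232). Reduce m mod 54: (8, 7252).
General: m = 8 + 54t, n = 7252 - 365t.
m ≥ 0 ⇒ t ≥ 0; n ≥ 0 ⇒ t ≤ 19. So t ∈ [0, 19]: 20 solutions.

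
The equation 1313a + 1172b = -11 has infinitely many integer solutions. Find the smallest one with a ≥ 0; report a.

gcd(1313, 1172):
  1313 = 1·1172 + 141
  1172 = 8·141 + 44
  141 = 3·44 + 9
  44 = 4·9 + 8
  9 = 1·8 + 1
  8 = 8·1
so gcd(1313, 1172) = 1.
1 divides -11, so solutions exist.
Back-substitute for Bézout coefficients:
  1 = 9 - 1·8
  ... = 1313·(133) + 1172·(-149)
Scale by -11/1 = -11: (a₀, b₀) = (-1463, 1639).
General solution: a = -1463 + 1172t, b = 1639 - 1313t for integer t.
a ≥ 0: smallest is -1463 mod 1172 = 881 (at t = 2), with b = -987.

881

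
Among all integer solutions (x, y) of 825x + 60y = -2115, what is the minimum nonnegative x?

1

gcd(825, 60):
  825 = 13×60 + 45
  60 = 1×45 + 15
  45 = 3×15
so gcd(825, 60) = 15.
15 divides -2115, so solutions exist.
Back-substitute for Bézout coefficients:
  15 = 60 - 1×45
  ... = 825×(-1) + 60×(14)
Scale by -2115/15 = -141: (x₀, y₀) = (141, -1974).
General solution: x = 141 + 4t, y = -1974 - 55t for integer t.
x ≥ 0: smallest is 141 mod 4 = 1 (at t = -35), with y = -49.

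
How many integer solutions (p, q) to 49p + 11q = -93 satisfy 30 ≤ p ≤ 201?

16

gcd(49, 11) = 1  (49 = 4*11 + 5, 11 = 2*5 + 1, 5 = 5*1).
Back-substituting, 49*(-2) + 11*(9) = 1.
Scale by -93: particular solution (186, -837); reduce p mod 11: (10, -53).
General solution: p = 10 + 11t, q = -53 - 49t for integer t.
30 ≤ 10 + 11t ≤ 201 gives t ∈ [2, 17], which is 16 values.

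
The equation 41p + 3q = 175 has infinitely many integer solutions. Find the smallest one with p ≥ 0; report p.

2

gcd(41, 3) = 1.
1 divides 175, so solutions exist.
By Bézout, 41·(-1) + 3·(14) = 1.
Scale by 175/1 = 175: (p₀, q₀) = (-175, 2450).
General solution: p = -175 + 3t, q = 2450 - 41t for integer t.
p ≥ 0: smallest is -175 mod 3 = 2 (at t = 59), with q = 31.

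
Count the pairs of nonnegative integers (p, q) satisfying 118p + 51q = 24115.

4

gcd(118, 51) = 1  (118 = 2·51 + 16, 51 = 3·16 + 3, 16 = 5·3 + 1, 3 = 3·1).
Back-substituting, 118·(16) + 51·(-37) = 1.
Scale by 24115: one solution is (385840, -892255). Reduce p mod 51: (25, 415).
General: p = 25 + 51t, q = 415 - 118t.
p ≥ 0 ⇒ t ≥ 0; q ≥ 0 ⇒ t ≤ 3. So t ∈ [0, 3]: 4 solutions.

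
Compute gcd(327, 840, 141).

gcd(840, 327) = 3  (840 = 2·327 + 186, 327 = 1·186 + 141, 186 = 1·141 + 45, 141 = 3·45 + 6, 45 = 7·6 + 3, 6 = 2·3).
gcd(3, 141) = 3.

3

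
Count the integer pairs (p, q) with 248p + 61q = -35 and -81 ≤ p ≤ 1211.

gcd(248, 61) = 1  (248 = 4·61 + 4, 61 = 15·4 + 1, 4 = 4·1).
Back-substituting, 248·(-15) + 61·(61) = 1.
Scale by -35: particular solution (525, -2135); reduce p mod 61: (37, -151).
General solution: p = 37 + 61t, q = -151 - 248t for integer t.
-81 ≤ 37 + 61t ≤ 1211 gives t ∈ [-1, 19], which is 21 values.

21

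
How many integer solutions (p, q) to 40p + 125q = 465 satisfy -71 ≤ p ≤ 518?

23

gcd(125, 40):
  125 = 3×40 + 5
  40 = 8×5
so gcd(125, 40) = 5.
Back-substitute for Bézout coefficients:
  5 = 125 - 3×40
  ... = 40×(-3) + 125×(1)
Scale by 93: particular solution (-279, 93); reduce p mod 25: (21, -3).
General solution: p = 21 + 25t, q = -3 - 8t for integer t.
-71 ≤ 21 + 25t ≤ 518 gives t ∈ [-3, 19], which is 23 values.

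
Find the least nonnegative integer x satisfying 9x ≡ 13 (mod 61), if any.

gcd(61, 9) = 1.
1 divides 13, so solutions exist.
By Bézout, 9*(-27) + 61*(4) = 1.
So 9*(-27) ≡ 1 (mod 61); multiply by 13: x ≡ -351 (mod 61).
Smallest nonnegative: x = -351 mod 61 = 15.

15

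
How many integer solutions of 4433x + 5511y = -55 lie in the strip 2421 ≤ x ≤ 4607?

4

gcd(5511, 4433):
  5511 = 1·4433 + 1078
  4433 = 4·1078 + 121
  1078 = 8·121 + 110
  121 = 1·110 + 11
  110 = 10·11
so gcd(5511, 4433) = 11.
Back-substitute for Bézout coefficients:
  11 = 121 - 1·110
  ... = 4433·(46) + 5511·(-37)
Scale by -5: particular solution (-230, 185); reduce x mod 501: (271, -218).
General solution: x = 271 + 501t, y = -218 - 403t for integer t.
2421 ≤ 271 + 501t ≤ 4607 gives t ∈ [5, 8], which is 4 values.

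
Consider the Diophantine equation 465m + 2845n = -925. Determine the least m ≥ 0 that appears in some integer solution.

gcd(2845, 465):
  2845 = 6·465 + 55
  465 = 8·55 + 25
  55 = 2·25 + 5
  25 = 5·5
so gcd(2845, 465) = 5.
5 divides -925, so solutions exist.
Back-substitute for Bézout coefficients:
  5 = 55 - 2·25
  ... = 465·(-104) + 2845·(17)
Scale by -925/5 = -185: (m₀, n₀) = (19240, -3145).
General solution: m = 19240 + 569t, n = -3145 - 93t for integer t.
m ≥ 0: smallest is 19240 mod 569 = 463 (at t = -33), with n = -76.

463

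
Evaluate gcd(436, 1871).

1

gcd(1871, 436):
  1871 = 4*436 + 127
  436 = 3*127 + 55
  127 = 2*55 + 17
  55 = 3*17 + 4
  17 = 4*4 + 1
  4 = 4*1
so gcd(1871, 436) = 1.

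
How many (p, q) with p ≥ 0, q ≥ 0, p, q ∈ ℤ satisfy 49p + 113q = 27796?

gcd(113, 49) = 1.
By Bézout, 49×(30) + 113×(-13) = 1.
One solution: (53, 223).
General: p = 53 + 113t, q = 223 - 49t.
p ≥ 0 ⇒ t ≥ 0; q ≥ 0 ⇒ t ≤ 4. So t ∈ [0, 4]: 5 solutions.

5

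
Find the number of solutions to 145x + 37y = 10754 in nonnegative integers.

gcd(145, 37) = 1.
By Bézout, 145×(12) + 37×(-47) = 1.
One solution: (29, 177).
General: x = 29 + 37t, y = 177 - 145t.
x ≥ 0 ⇒ t ≥ 0; y ≥ 0 ⇒ t ≤ 1. So t ∈ [0, 1]: 2 solutions.

2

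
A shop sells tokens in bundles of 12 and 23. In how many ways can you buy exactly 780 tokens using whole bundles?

3

Need nonnegative integers with 12j + 23k = 780.
gcd(12, 23) = 1, and 12·(2) + 23·(-1) = 1.
So (j₀, k₀) = (1560, -780); general j = 1560 + 23t, k = -780 - 12t.
j ≥ 0 ⇒ t ≥ -67; k ≥ 0 ⇒ t ≤ -65. That's 3 values of t.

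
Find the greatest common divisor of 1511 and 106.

1

gcd(1511, 106):
  1511 = 14*106 + 27
  106 = 3*27 + 25
  27 = 1*25 + 2
  25 = 12*2 + 1
  2 = 2*1
so gcd(1511, 106) = 1.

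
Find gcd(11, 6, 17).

gcd(11, 6) = 1.
gcd(1, 17) = 1.

1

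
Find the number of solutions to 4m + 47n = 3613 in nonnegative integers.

gcd(47, 4) = 1  (47 = 11×4 + 3, 4 = 1×3 + 1, 3 = 3×1).
Back-substituting, 4×(12) + 47×(-1) = 1.
Scale by 3613: one solution is (43356, -3613). Reduce m mod 47: (22, 75).
General: m = 22 + 47t, n = 75 - 4t.
m ≥ 0 ⇒ t ≥ 0; n ≥ 0 ⇒ t ≤ 18. So t ∈ [0, 18]: 19 solutions.

19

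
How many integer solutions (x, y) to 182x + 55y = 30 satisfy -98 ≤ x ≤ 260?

gcd(182, 55) = 1.
By Bézout, 182×(13) + 55×(-43) = 1.
Particular solution: (5, -16).
General solution: x = 5 + 55t, y = -16 - 182t for integer t.
-98 ≤ 5 + 55t ≤ 260 gives t ∈ [-1, 4], which is 6 values.

6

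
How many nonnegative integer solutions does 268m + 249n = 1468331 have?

gcd(268, 249):
  268 = 1×249 + 19
  249 = 13×19 + 2
  19 = 9×2 + 1
  2 = 2×1
so gcd(268, 249) = 1.
Back-substitute for Bézout coefficients:
  1 = 19 - 9×2
  ... = 268×(118) + 249×(-127)
Scale by 1468331: one solution is (173263058, -186478037). Reduce m mod 249: (143, 5743).
General: m = 143 + 249t, n = 5743 - 268t.
m ≥ 0 ⇒ t ≥ 0; n ≥ 0 ⇒ t ≤ 21. So t ∈ [0, 21]: 22 solutions.

22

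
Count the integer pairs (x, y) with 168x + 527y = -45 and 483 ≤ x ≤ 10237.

gcd(527, 168) = 1  (527 = 3·168 + 23, 168 = 7·23 + 7, 23 = 3·7 + 2, 7 = 3·2 + 1, 2 = 2·1).
Back-substituting, 168·(229) + 527·(-73) = 1.
Scale by -45: particular solution (-10305, 3285); reduce x mod 527: (235, -75).
General solution: x = 235 + 527t, y = -75 - 168t for integer t.
483 ≤ 235 + 527t ≤ 10237 gives t ∈ [1, 18], which is 18 values.

18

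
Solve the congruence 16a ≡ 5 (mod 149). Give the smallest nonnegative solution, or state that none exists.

gcd(149, 16) = 1  (149 = 9*16 + 5, 16 = 3*5 + 1, 5 = 5*1).
1 divides 5, so solutions exist.
Back-substituting, 16*(28) + 149*(-3) = 1.
So 16*(28) ≡ 1 (mod 149); multiply by 5: a ≡ 140 (mod 149).
Smallest nonnegative: a = 140 mod 149 = 140.

140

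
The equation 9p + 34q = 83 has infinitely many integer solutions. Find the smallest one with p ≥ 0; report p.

13

gcd(34, 9) = 1  (34 = 3·9 + 7, 9 = 1·7 + 2, 7 = 3·2 + 1, 2 = 2·1).
1 divides 83, so solutions exist.
Back-substituting, 9·(-15) + 34·(4) = 1.
Scale by 83/1 = 83: (p₀, q₀) = (-1245, 332).
General solution: p = -1245 + 34t, q = 332 - 9t for integer t.
p ≥ 0: smallest is -1245 mod 34 = 13 (at t = 37), with q = -1.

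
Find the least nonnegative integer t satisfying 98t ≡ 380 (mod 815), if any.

270

gcd(815, 98) = 1  (815 = 8×98 + 31, 98 = 3×31 + 5, 31 = 6×5 + 1, 5 = 5×1).
1 divides 380, so solutions exist.
Back-substituting, 98×(-158) + 815×(19) = 1.
So 98×(-158) ≡ 1 (mod 815); multiply by 380: t ≡ -60040 (mod 815).
Smallest nonnegative: t = -60040 mod 815 = 270.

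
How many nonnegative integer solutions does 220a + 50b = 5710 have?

gcd(220, 50):
  220 = 4*50 + 20
  50 = 2*20 + 10
  20 = 2*10
so gcd(220, 50) = 10.
Back-substitute for Bézout coefficients:
  10 = 50 - 2*20
  ... = 220*(-2) + 50*(9)
Scale by 571: one solution is (-1142, 5139). Reduce a mod 5: (3, 101).
General: a = 3 + 5t, b = 101 - 22t.
a ≥ 0 ⇒ t ≥ 0; b ≥ 0 ⇒ t ≤ 4. So t ∈ [0, 4]: 5 solutions.

5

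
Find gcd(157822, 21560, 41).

1

gcd(157822, 21560) = 14.
gcd(14, 41) = 1.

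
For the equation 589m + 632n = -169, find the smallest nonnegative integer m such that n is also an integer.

195

gcd(632, 589):
  632 = 1*589 + 43
  589 = 13*43 + 30
  43 = 1*30 + 13
  30 = 2*13 + 4
  13 = 3*4 + 1
  4 = 4*1
so gcd(632, 589) = 1.
1 divides -169, so solutions exist.
Back-substitute for Bézout coefficients:
  1 = 13 - 3*4
  ... = 589*(-147) + 632*(137)
Scale by -169/1 = -169: (m₀, n₀) = (24843, -23153).
General solution: m = 24843 + 632t, n = -23153 - 589t for integer t.
m ≥ 0: smallest is 24843 mod 632 = 195 (at t = -39), with n = -182.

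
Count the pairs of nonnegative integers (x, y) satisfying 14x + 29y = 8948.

gcd(29, 14) = 1  (29 = 2*14 + 1, 14 = 14*1).
Back-substituting, 14*(-2) + 29*(1) = 1.
Scale by 8948: one solution is (-17896, 8948). Reduce x mod 29: (26, 296).
General: x = 26 + 29t, y = 296 - 14t.
x ≥ 0 ⇒ t ≥ 0; y ≥ 0 ⇒ t ≤ 21. So t ∈ [0, 21]: 22 solutions.

22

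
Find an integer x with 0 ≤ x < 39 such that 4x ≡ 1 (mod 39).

gcd(39, 4) = 1  (39 = 9×4 + 3, 4 = 1×3 + 1, 3 = 3×1).
Back-substituting, 4×(10) + 39×(-1) = 1.
So 4×10 ≡ 1 (mod 39), and 10 mod 39 = 10.

10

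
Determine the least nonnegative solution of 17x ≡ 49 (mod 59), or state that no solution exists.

48

gcd(59, 17) = 1.
1 divides 49, so solutions exist.
By Bézout, 17×(7) + 59×(-2) = 1.
So 17×(7) ≡ 1 (mod 59); multiply by 49: x ≡ 343 (mod 59).
Smallest nonnegative: x = 343 mod 59 = 48.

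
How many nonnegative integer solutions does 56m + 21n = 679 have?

4

gcd(56, 21) = 7.
By Bézout, 56*(-1) + 21*(3) = 7.
One solution: (2, 27).
General: m = 2 + 3t, n = 27 - 8t.
m ≥ 0 ⇒ t ≥ 0; n ≥ 0 ⇒ t ≤ 3. So t ∈ [0, 3]: 4 solutions.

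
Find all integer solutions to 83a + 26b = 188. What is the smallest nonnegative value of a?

gcd(83, 26):
  83 = 3×26 + 5
  26 = 5×5 + 1
  5 = 5×1
so gcd(83, 26) = 1.
1 divides 188, so solutions exist.
Back-substitute for Bézout coefficients:
  1 = 26 - 5×5
  ... = 83×(-5) + 26×(16)
Scale by 188/1 = 188: (a₀, b₀) = (-940, 3008).
General solution: a = -940 + 26t, b = 3008 - 83t for integer t.
a ≥ 0: smallest is -940 mod 26 = 22 (at t = 37), with b = -63.

22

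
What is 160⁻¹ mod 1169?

gcd(1169, 160) = 1  (1169 = 7·160 + 49, 160 = 3·49 + 13, 49 = 3·13 + 10, 13 = 1·10 + 3, 10 = 3·3 + 1, 3 = 3·1).
Back-substituting, 160·(-358) + 1169·(49) = 1.
So 160·-358 ≡ 1 (mod 1169), and -358 mod 1169 = 811.

811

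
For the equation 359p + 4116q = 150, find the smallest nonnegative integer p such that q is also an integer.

138

gcd(4116, 359) = 1.
1 divides 150, so solutions exist.
By Bézout, 359*(-493) + 4116*(43) = 1.
Scale by 150/1 = 150: (p₀, q₀) = (-73950, 6450).
General solution: p = -73950 + 4116t, q = 6450 - 359t for integer t.
p ≥ 0: smallest is -73950 mod 4116 = 138 (at t = 18), with q = -12.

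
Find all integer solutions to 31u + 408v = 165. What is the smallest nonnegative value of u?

gcd(408, 31) = 1.
1 divides 165, so solutions exist.
By Bézout, 31×(79) + 408×(-6) = 1.
Scale by 165/1 = 165: (u₀, v₀) = (13035, -990).
General solution: u = 13035 + 408t, v = -990 - 31t for integer t.
u ≥ 0: smallest is 13035 mod 408 = 387 (at t = -31), with v = -29.

387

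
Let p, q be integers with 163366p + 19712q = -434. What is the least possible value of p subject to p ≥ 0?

285

gcd(163366, 19712) = 14.
14 divides -434, so solutions exist.
By Bézout, 163366*(445) + 19712*(-3688) = 14.
Scale by -434/14 = -31: (p₀, q₀) = (-13795, 114328).
General solution: p = -13795 + 1408t, q = 114328 - 11669t for integer t.
p ≥ 0: smallest is -13795 mod 1408 = 285 (at t = 10), with q = -2362.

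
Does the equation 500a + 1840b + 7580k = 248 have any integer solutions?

no

gcd(1840, 500) = 20.
gcd(20, 7580) = 20.
20 does not divide 248 (remainder 8), so no integer solutions.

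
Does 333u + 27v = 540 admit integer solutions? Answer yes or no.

gcd(333, 27) = 9.
9 divides 540, so integer solutions exist.

yes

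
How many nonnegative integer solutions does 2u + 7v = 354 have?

26

gcd(7, 2) = 1  (7 = 3·2 + 1, 2 = 2·1).
Back-substituting, 2·(-3) + 7·(1) = 1.
Scale by 354: one solution is (-1062, 354). Reduce u mod 7: (2, 50).
General: u = 2 + 7t, v = 50 - 2t.
u ≥ 0 ⇒ t ≥ 0; v ≥ 0 ⇒ t ≤ 25. So t ∈ [0, 25]: 26 solutions.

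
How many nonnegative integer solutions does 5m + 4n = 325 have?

17

gcd(5, 4) = 1.
By Bézout, 5×(1) + 4×(-1) = 1.
One solution: (1, 80).
General: m = 1 + 4t, n = 80 - 5t.
m ≥ 0 ⇒ t ≥ 0; n ≥ 0 ⇒ t ≤ 16. So t ∈ [0, 16]: 17 solutions.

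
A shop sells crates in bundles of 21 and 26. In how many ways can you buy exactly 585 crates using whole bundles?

Need nonnegative integers with 21j + 26k = 585.
gcd(21, 26) = 1, and 21·(5) + 26·(-4) = 1.
So (j₀, k₀) = (2925, -2340); general j = 2925 + 26t, k = -2340 - 21t.
j ≥ 0 ⇒ t ≥ -112; k ≥ 0 ⇒ t ≤ -112. That's 1 value of t.

1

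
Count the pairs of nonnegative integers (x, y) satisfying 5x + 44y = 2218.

gcd(44, 5) = 1.
By Bézout, 5*(9) + 44*(-1) = 1.
One solution: (30, 47).
General: x = 30 + 44t, y = 47 - 5t.
x ≥ 0 ⇒ t ≥ 0; y ≥ 0 ⇒ t ≤ 9. So t ∈ [0, 9]: 10 solutions.

10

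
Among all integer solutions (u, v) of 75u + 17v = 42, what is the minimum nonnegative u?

6

gcd(75, 17):
  75 = 4·17 + 7
  17 = 2·7 + 3
  7 = 2·3 + 1
  3 = 3·1
so gcd(75, 17) = 1.
1 divides 42, so solutions exist.
Back-substitute for Bézout coefficients:
  1 = 7 - 2·3
  ... = 75·(5) + 17·(-22)
Scale by 42/1 = 42: (u₀, v₀) = (210, -924).
General solution: u = 210 + 17t, v = -924 - 75t for integer t.
u ≥ 0: smallest is 210 mod 17 = 6 (at t = -12), with v = -24.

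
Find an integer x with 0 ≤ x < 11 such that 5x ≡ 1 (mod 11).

9

gcd(11, 5) = 1.
By Bézout, 5·(-2) + 11·(1) = 1.
So 5·-2 ≡ 1 (mod 11), and -2 mod 11 = 9.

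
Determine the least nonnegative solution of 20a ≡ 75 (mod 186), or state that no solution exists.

gcd(186, 20) = 2  (186 = 9×20 + 6, 20 = 3×6 + 2, 6 = 3×2).
2 does not divide 75, so the congruence has no solution.

no solution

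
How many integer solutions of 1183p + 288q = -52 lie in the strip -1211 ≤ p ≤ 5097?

gcd(1183, 288) = 1.
By Bézout, 1183×(-65) + 288×(267) = 1.
Particular solution: (212, -871).
General solution: p = 212 + 288t, q = -871 - 1183t for integer t.
-1211 ≤ 212 + 288t ≤ 5097 gives t ∈ [-4, 16], which is 21 values.

21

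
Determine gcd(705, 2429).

gcd(2429, 705) = 1  (2429 = 3×705 + 314, 705 = 2×314 + 77, 314 = 4×77 + 6, 77 = 12×6 + 5, 6 = 1×5 + 1, 5 = 5×1).

1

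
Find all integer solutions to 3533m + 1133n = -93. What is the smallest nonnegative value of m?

gcd(3533, 1133) = 1.
1 divides -93, so solutions exist.
By Bézout, 3533*(-93) + 1133*(290) = 1.
Scale by -93/1 = -93: (m₀, n₀) = (8649, -26970).
General solution: m = 8649 + 1133t, n = -26970 - 3533t for integer t.
m ≥ 0: smallest is 8649 mod 1133 = 718 (at t = -7), with n = -2239.

718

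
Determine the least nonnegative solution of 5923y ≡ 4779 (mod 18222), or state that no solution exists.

gcd(18222, 5923):
  18222 = 3·5923 + 453
  5923 = 13·453 + 34
  453 = 13·34 + 11
  34 = 3·11 + 1
  11 = 11·1
so gcd(18222, 5923) = 1.
1 divides 4779, so solutions exist.
Back-substitute for Bézout coefficients:
  1 = 34 - 3·11
  ... = 5923·(1609) + 18222·(-523)
So 5923·(1609) ≡ 1 (mod 18222); multiply by 4779: y ≡ 7689411 (mod 18222).
Smallest nonnegative: y = 7689411 mod 18222 = 17949.

17949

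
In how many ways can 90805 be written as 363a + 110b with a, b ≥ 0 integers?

gcd(363, 110) = 11.
By Bézout, 363·(-3) + 110·(10) = 11.
One solution: (5, 809).
General: a = 5 + 10t, b = 809 - 33t.
a ≥ 0 ⇒ t ≥ 0; b ≥ 0 ⇒ t ≤ 24. So t ∈ [0, 24]: 25 solutions.

25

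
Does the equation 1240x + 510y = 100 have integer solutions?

gcd(1240, 510) = 10  (1240 = 2·510 + 220, 510 = 2·220 + 70, 220 = 3·70 + 10, 70 = 7·10).
10 divides 100, so integer solutions exist.

yes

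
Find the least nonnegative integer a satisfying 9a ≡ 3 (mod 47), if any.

gcd(47, 9) = 1  (47 = 5×9 + 2, 9 = 4×2 + 1, 2 = 2×1).
1 divides 3, so solutions exist.
Back-substituting, 9×(21) + 47×(-4) = 1.
So 9×(21) ≡ 1 (mod 47); multiply by 3: a ≡ 63 (mod 47).
Smallest nonnegative: a = 63 mod 47 = 16.

16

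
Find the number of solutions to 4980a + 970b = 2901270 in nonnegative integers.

7

gcd(4980, 970) = 10  (4980 = 5×970 + 130, 970 = 7×130 + 60, 130 = 2×60 + 10, 60 = 6×10).
Back-substituting, 4980×(15) + 970×(-77) = 10.
Scale by 290127: one solution is (4351905, -22339779). Reduce a mod 97: (0, 2991).
General: a = 0 + 97t, b = 2991 - 498t.
a ≥ 0 ⇒ t ≥ 0; b ≥ 0 ⇒ t ≤ 6. So t ∈ [0, 6]: 7 solutions.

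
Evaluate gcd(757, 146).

1

gcd(757, 146):
  757 = 5×146 + 27
  146 = 5×27 + 11
  27 = 2×11 + 5
  11 = 2×5 + 1
  5 = 5×1
so gcd(757, 146) = 1.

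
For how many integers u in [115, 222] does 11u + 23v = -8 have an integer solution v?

gcd(23, 11):
  23 = 2*11 + 1
  11 = 11*1
so gcd(23, 11) = 1.
Back-substitute for Bézout coefficients:
  1 = 23 - 2*11
  ... = 11*(-2) + 23*(1)
Scale by -8: particular solution (16, -8); reduce u mod 23: (16, -8).
General solution: u = 16 + 23t, v = -8 - 11t for integer t.
115 ≤ 16 + 23t ≤ 222 gives t ∈ [5, 8], which is 4 values.

4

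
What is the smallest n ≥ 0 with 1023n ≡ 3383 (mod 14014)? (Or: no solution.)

no solution

gcd(14014, 1023) = 11  (14014 = 13*1023 + 715, 1023 = 1*715 + 308, 715 = 2*308 + 99, 308 = 3*99 + 11, 99 = 9*11).
11 does not divide 3383, so the congruence has no solution.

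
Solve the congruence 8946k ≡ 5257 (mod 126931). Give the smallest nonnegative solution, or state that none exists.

2966

gcd(126931, 8946) = 7.
7 divides 5257, so solutions exist.
By Bézout, 8946*(-2483) + 126931*(175) = 7.
So 8946*(-2483) ≡ 7 (mod 126931); multiply by 751: k ≡ -1864733 (mod 18133).
Smallest nonnegative: k = -1864733 mod 18133 = 2966.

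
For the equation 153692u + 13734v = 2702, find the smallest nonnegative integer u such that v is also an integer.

gcd(153692, 13734) = 14.
14 divides 2702, so solutions exist.
By Bézout, 153692·(-320) + 13734·(3581) = 14.
Scale by 2702/14 = 193: (u₀, v₀) = (-61760, 691133).
General solution: u = -61760 + 981t, v = 691133 - 10978t for integer t.
u ≥ 0: smallest is -61760 mod 981 = 43 (at t = 63), with v = -481.

43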